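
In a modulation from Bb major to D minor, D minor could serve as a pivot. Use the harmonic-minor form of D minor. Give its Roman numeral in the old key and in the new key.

iii in Bb major; i in D minor

The scale of Bb major is Bb C D Eb F G A; D is degree 3, and the triad built there (D-F-A) is minor, so it is iii.
The scale of D minor (harmonic minor) is D E F G A Bb C#; D is degree 1, and the triad built there (D-F-A) is minor, so it is i.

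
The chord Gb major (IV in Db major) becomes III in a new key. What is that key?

The numeral III denotes a major triad on scale degree 3. With Gb on degree 3, the tonic of the new key is Eb.
Degree 3 carries a major triad in natural-minor keys, so the destination is Eb minor.
Check: the diatonic triads of Eb minor (natural minor) are Ebm (i), Fdim (ii°), Gb (III), Abm (iv), Bbm (v), Cb (VI), Db (VII) — Gb major is indeed III.

Eb minor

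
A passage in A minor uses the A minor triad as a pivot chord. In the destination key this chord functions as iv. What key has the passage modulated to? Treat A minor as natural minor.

E minor

The numeral iv denotes a minor triad on scale degree 4. With A on degree 4, the tonic of the new key is E.
Degree 4 carries a minor triad in minor keys, so the destination is E minor.
Check: the diatonic triads of E minor (natural minor) are Em (i), F#dim (ii°), G (III), Am (iv), Bm (v), C (VI), D (VII) — A minor is indeed iv.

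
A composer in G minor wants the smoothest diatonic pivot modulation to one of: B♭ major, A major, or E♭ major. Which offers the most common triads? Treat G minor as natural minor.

Triads of G minor (natural minor): G minor (i), A diminished (ii°), B♭ major (III), C minor (iv), D minor (v), E♭ major (VI), F major (VII).
B♭ major shares 7: Gm, Adim, B♭, Cm, Dm, E♭, F.
A major shares 0: none.
E♭ major shares 4: Gm, B♭, Cm, E♭.
The most common triads (7) are shared with B♭ major.

B♭ major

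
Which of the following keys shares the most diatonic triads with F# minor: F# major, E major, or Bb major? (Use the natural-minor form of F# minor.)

E major

Triads of F# minor (natural minor): F# minor (i), G# diminished (ii°), A major (III), B minor (iv), C# minor (v), D major (VI), E major (VII).
F# major shares 0: none.
E major shares 4: F#m, A, C#m, E.
Bb major shares 0: none.
The most common triads (4) are shared with E major.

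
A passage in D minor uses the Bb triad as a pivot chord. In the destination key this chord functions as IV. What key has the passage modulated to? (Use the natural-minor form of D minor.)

The numeral IV denotes a major triad on scale degree 4. With Bb on degree 4, the tonic of the new key is F.
Degree 4 carries a major triad in major keys, so the destination is F major.
Check: the diatonic triads of F major are F (I), Gm (ii), Am (iii), Bb (IV), C (V), Dm (vi), Edim (vii°) — Bb is indeed IV.

F major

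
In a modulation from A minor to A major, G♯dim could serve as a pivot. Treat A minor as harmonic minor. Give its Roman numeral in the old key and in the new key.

The scale of A minor (harmonic minor) is A B C D E F G♯; G♯ is degree 7, and the triad built there (G♯-B-D) is diminished, so it is vii°.
The scale of A major is A B C♯ D E F♯ G♯; G♯ is degree 7, and the triad built there (G♯-B-D) is diminished, so it is vii°.

vii° in A minor; vii° in A major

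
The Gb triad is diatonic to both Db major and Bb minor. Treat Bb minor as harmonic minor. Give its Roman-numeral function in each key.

IV in Db major; VI in Bb minor

The scale of Db major is Db Eb F Gb Ab Bb C; Gb is degree 4, and the triad built there (Gb-Bb-Db) is major, so it is IV.
The scale of Bb minor (harmonic minor) is Bb C Db Eb F Gb A; Gb is degree 6, and the triad built there (Gb-Bb-Db) is major, so it is VI.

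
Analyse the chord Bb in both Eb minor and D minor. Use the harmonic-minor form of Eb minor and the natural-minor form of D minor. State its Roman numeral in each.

V in Eb minor; VI in D minor

The scale of Eb minor (harmonic minor) is Eb F Gb Ab Bb Cb D; Bb is degree 5, and the triad built there (Bb-D-F) is major, so it is V.
The scale of D minor (natural minor) is D E F G A Bb C; Bb is degree 6, and the triad built there (Bb-D-F) is major, so it is VI.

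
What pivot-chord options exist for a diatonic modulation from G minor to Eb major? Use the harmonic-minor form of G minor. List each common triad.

Gm, Cm, Eb

Triads in G minor (harmonic minor): G minor (i), A diminished (ii°), Bb augmented (III+), C minor (iv), D major (V), Eb major (VI), F# diminished (vii°).
Triads in Eb major: Eb major (I), F minor (ii), G minor (iii), Ab major (IV), Bb major (V), C minor (vi), D diminished (vii°).
Shared triads with their functions: G minor (i in G minor, iii in Eb major); C minor (iv in G minor, vi in Eb major); Eb major (VI in G minor, I in Eb major).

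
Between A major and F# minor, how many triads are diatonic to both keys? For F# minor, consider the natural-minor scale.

Diatonic triads of A major: A (I), Bm (ii), C#m (iii), D (IV), E (V), F#m (vi), G#dim (vii°).
Diatonic triads of F# minor (natural minor): F#m (i), G#dim (ii°), A (III), Bm (iv), C#m (v), D (VI), E (VII).
Matching root and quality in both lists: A, Bm, C#m, D, E, F#m, G#dim.
That gives 7 common triads.

7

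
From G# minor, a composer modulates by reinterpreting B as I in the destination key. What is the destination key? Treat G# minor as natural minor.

B major

The numeral I denotes a major triad on scale degree 1. With B on degree 1, the tonic of the new key is B.
Degree 1 carries a major triad in major keys, so the destination is B major.
Check: the diatonic triads of B major are B (I), C#m (ii), D#m (iii), E (IV), F# (V), G#m (vi), A#dim (vii°) — B is indeed I.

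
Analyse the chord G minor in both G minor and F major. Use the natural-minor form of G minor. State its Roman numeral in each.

The scale of G minor (natural minor) is G A Bb C D Eb F; G is degree 1, and the triad built there (G-Bb-D) is minor, so it is i.
The scale of F major is F G A Bb C D E; G is degree 2, and the triad built there (G-Bb-D) is minor, so it is ii.

i in G minor; ii in F major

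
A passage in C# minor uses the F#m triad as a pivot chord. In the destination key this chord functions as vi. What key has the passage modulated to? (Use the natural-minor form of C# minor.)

A major

The numeral vi denotes a minor triad on scale degree 6. With F# on degree 6, the tonic of the new key is A.
Degree 6 carries a minor triad in major keys, so the destination is A major.
Check: the diatonic triads of A major are A (I), Bm (ii), C#m (iii), D (IV), E (V), F#m (vi), G#dim (vii°) — F#m is indeed vi.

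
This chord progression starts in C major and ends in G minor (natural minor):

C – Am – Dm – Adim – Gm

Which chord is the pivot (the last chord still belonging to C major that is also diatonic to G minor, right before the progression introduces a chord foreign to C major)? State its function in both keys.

Chords diatonic to C major: C, Dm, Em, F, G, Am, Bdim.
Reading the progression, the first chord not in that set is Adim, so the modulation leaves C major there.
The chord immediately before Adim is Dm, which is diatonic to both keys: ii in C major and v in G minor.

Dm — ii in C major, v in G minor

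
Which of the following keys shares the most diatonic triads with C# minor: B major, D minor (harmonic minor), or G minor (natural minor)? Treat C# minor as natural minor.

Triads of C# minor (natural minor): C# minor (i), D# diminished (ii°), E major (III), F# minor (iv), G# minor (v), A major (VI), B major (VII).
B major shares 4: C#m, E, G#m, B.
D minor (harmonic minor) shares 1: A.
G minor (natural minor) shares 0: none.
The most common triads (4) are shared with B major.

B major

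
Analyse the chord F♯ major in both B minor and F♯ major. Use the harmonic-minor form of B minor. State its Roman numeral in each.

The scale of B minor (harmonic minor) is B C♯ D E F♯ G A♯; F♯ is degree 5, and the triad built there (F♯-A♯-C♯) is major, so it is V.
The scale of F♯ major is F♯ G♯ A♯ B C♯ D♯ E♯; F♯ is degree 1, and the triad built there (F♯-A♯-C♯) is major, so it is I.

V in B minor; I in F♯ major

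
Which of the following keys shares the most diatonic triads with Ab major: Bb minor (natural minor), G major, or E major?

Bb minor

Triads of Ab major: Ab major (I), Bb minor (ii), C minor (iii), Db major (IV), Eb major (V), F minor (vi), G diminished (vii°).
Bb minor (natural minor) shares 4: Ab, Bbm, Db, Fm.
G major shares 0: none.
E major shares 0: none.
The most common triads (4) are shared with Bb minor.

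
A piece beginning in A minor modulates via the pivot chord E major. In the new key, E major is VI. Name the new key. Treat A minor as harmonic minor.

G♯ minor

The numeral VI denotes a major triad on scale degree 6. With E on degree 6, the tonic of the new key is G♯.
Degree 6 carries a major triad in minor keys, so the destination is G♯ minor.
Check: the diatonic triads of G♯ minor (natural minor) are G♯m (i), A♯dim (ii°), B (III), C♯m (iv), D♯m (v), E (VI), F♯ (VII) — E major is indeed VI.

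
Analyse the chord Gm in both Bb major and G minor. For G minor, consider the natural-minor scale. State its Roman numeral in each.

vi in Bb major; i in G minor

The scale of Bb major is Bb C D Eb F G A; G is degree 6, and the triad built there (G-Bb-D) is minor, so it is vi.
The scale of G minor (natural minor) is G A Bb C D Eb F; G is degree 1, and the triad built there (G-Bb-D) is minor, so it is i.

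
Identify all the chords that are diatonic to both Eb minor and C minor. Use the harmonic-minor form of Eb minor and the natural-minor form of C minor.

Triads in Eb minor (harmonic minor): Ebm (i), Fdim (ii°), Gbaug (III+), Abm (iv), Bb (V), Cb (VI), Ddim (vii°).
Triads in C minor (natural minor): Cm (i), Ddim (ii°), Eb (III), Fm (iv), Gm (v), Ab (VI), Bb (VII).
Shared triads with their functions: Bb (V in Eb minor, VII in C minor); Ddim (vii° in Eb minor, ii° in C minor).

Bb, Ddim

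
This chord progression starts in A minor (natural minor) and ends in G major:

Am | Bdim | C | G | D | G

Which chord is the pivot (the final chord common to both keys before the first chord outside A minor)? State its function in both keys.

G — VII in A minor, I in G major

Chords diatonic to A minor: Am, Bdim, C, Dm, Em, F, G.
Reading the progression, the first chord not in that set is D, so the modulation leaves A minor there.
The chord immediately before D is G, which is diatonic to both keys: VII in A minor and I in G major.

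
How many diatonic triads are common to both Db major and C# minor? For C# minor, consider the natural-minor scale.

Diatonic triads of Db major: Db (I), Ebm (ii), Fm (iii), Gb (IV), Ab (V), Bbm (vi), Cdim (vii°).
Diatonic triads of C# minor (natural minor): C#m (i), D#dim (ii°), E (III), F#m (iv), G#m (v), A (VI), B (VII).
No triad has the same root and quality in both keys.

0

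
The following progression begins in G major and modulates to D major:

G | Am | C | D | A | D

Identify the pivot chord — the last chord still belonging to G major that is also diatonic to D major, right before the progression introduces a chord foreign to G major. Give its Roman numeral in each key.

D — V in G major, I in D major

Chords diatonic to G major: G, Am, Bm, C, D, Em, F#dim.
Reading the progression, the first chord not in that set is A, so the modulation leaves G major there.
The chord immediately before A is D, which is diatonic to both keys: V in G major and I in D major.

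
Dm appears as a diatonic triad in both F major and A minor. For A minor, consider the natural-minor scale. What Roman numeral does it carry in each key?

vi in F major; iv in A minor

The scale of F major is F G A Bb C D E; D is degree 6, and the triad built there (D-F-A) is minor, so it is vi.
The scale of A minor (natural minor) is A B C D E F G; D is degree 4, and the triad built there (D-F-A) is minor, so it is iv.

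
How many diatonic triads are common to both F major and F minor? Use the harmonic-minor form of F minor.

Diatonic triads of F major: F (I), Gm (ii), Am (iii), Bb (IV), C (V), Dm (vi), Edim (vii°).
Diatonic triads of F minor (harmonic minor): Fm (i), Gdim (ii°), Abaug (III+), Bbm (iv), C (V), Db (VI), Edim (vii°).
Matching root and quality in both lists: C, Edim.
That gives 2 common triads.

2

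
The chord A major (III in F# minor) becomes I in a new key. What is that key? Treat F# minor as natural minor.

The numeral I denotes a major triad on scale degree 1. With A on degree 1, the tonic of the new key is A.
Degree 1 carries a major triad in major keys, so the destination is A major.
Check: the diatonic triads of A major are A (I), Bm (ii), C#m (iii), D (IV), E (V), F#m (vi), G#dim (vii°) — A major is indeed I.

A major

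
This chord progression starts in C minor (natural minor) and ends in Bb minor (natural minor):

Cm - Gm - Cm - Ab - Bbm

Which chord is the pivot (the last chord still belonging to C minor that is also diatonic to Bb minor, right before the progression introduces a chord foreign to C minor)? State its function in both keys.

Chords diatonic to C minor: Cm, Ddim, Eb, Fm, Gm, Ab, Bb.
Reading the progression, the first chord not in that set is Bbm, so the modulation leaves C minor there.
The chord immediately before Bbm is Ab, which is diatonic to both keys: VI in C minor and VII in Bb minor.

Ab — VI in C minor, VII in Bb minor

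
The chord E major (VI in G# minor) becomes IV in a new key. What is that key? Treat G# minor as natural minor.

B major

The numeral IV denotes a major triad on scale degree 4. With E on degree 4, the tonic of the new key is B.
Degree 4 carries a major triad in major keys, so the destination is B major.
Check: the diatonic triads of B major are B (I), C#m (ii), D#m (iii), E (IV), F# (V), G#m (vi), A#dim (vii°) — E major is indeed IV.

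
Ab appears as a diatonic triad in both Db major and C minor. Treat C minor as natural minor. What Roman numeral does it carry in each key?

The scale of Db major is Db Eb F Gb Ab Bb C; Ab is degree 5, and the triad built there (Ab-C-Eb) is major, so it is V.
The scale of C minor (natural minor) is C D Eb F G Ab Bb; Ab is degree 6, and the triad built there (Ab-C-Eb) is major, so it is VI.

V in Db major; VI in C minor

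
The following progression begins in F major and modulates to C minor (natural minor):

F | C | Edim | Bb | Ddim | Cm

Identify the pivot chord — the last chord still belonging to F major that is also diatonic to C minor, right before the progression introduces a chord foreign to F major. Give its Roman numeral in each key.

Bb — IV in F major, VII in C minor

Chords diatonic to F major: F, Gm, Am, Bb, C, Dm, Edim.
Reading the progression, the first chord not in that set is Ddim, so the modulation leaves F major there.
The chord immediately before Ddim is Bb, which is diatonic to both keys: IV in F major and VII in C minor.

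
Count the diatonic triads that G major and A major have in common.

Diatonic triads of G major: G (I), Am (ii), Bm (iii), C (IV), D (V), Em (vi), F♯dim (vii°).
Diatonic triads of A major: A (I), Bm (ii), C♯m (iii), D (IV), E (V), F♯m (vi), G♯dim (vii°).
Matching root and quality in both lists: Bm, D.
That gives 2 common triads.

2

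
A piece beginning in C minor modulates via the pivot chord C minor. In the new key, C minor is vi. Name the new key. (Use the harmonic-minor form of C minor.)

E♭ major

The numeral vi denotes a minor triad on scale degree 6. With C on degree 6, the tonic of the new key is E♭.
Degree 6 carries a minor triad in major keys, so the destination is E♭ major.
Check: the diatonic triads of E♭ major are E♭ (I), Fm (ii), Gm (iii), A♭ (IV), B♭ (V), Cm (vi), Ddim (vii°) — C minor is indeed vi.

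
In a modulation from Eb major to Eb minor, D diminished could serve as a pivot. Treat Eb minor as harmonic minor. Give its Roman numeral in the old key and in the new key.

vii° in Eb major; vii° in Eb minor

The scale of Eb major is Eb F G Ab Bb C D; D is degree 7, and the triad built there (D-F-Ab) is diminished, so it is vii°.
The scale of Eb minor (harmonic minor) is Eb F Gb Ab Bb Cb D; D is degree 7, and the triad built there (D-F-Ab) is diminished, so it is vii°.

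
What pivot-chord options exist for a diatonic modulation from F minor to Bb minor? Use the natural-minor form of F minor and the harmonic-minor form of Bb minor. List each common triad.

Triads in F minor (natural minor): Fm (i), Gdim (ii°), Ab (III), Bbm (iv), Cm (v), Db (VI), Eb (VII).
Triads in Bb minor (harmonic minor): Bbm (i), Cdim (ii°), Dbaug (III+), Ebm (iv), F (V), Gb (VI), Adim (vii°).
Shared triads with their functions: Bbm (iv in F minor, i in Bb minor).

Bbm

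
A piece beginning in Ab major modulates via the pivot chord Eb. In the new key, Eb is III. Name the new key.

C minor

The numeral III denotes a major triad on scale degree 3. With Eb on degree 3, the tonic of the new key is C.
Degree 3 carries a major triad in natural-minor keys, so the destination is C minor.
Check: the diatonic triads of C minor (natural minor) are Cm (i), Ddim (ii°), Eb (III), Fm (iv), Gm (v), Ab (VI), Bb (VII) — Eb is indeed III.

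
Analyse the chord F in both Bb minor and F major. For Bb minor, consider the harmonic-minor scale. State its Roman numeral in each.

V in Bb minor; I in F major

The scale of Bb minor (harmonic minor) is Bb C Db Eb F Gb A; F is degree 5, and the triad built there (F-A-C) is major, so it is V.
The scale of F major is F G A Bb C D E; F is degree 1, and the triad built there (F-A-C) is major, so it is I.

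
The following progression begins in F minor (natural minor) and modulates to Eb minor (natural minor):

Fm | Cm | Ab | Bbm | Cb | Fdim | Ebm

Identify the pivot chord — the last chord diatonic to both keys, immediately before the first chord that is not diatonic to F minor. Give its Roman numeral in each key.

Chords diatonic to F minor: Fm, Gdim, Ab, Bbm, Cm, Db, Eb.
Reading the progression, the first chord not in that set is Cb, so the modulation leaves F minor there.
The chord immediately before Cb is Bbm, which is diatonic to both keys: iv in F minor and v in Eb minor.

Bbm — iv in F minor, v in Eb minor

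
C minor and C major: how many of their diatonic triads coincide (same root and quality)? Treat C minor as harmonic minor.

2

Diatonic triads of C minor (harmonic minor): C minor (i), D diminished (ii°), Eb augmented (III+), F minor (iv), G major (V), Ab major (VI), B diminished (vii°).
Diatonic triads of C major: C major (I), D minor (ii), E minor (iii), F major (IV), G major (V), A minor (vi), B diminished (vii°).
Matching root and quality in both lists: G major, B diminished.
That gives 2 common triads.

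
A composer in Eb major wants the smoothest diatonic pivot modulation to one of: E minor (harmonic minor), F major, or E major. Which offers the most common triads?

Triads of Eb major: Eb major (I), F minor (ii), G minor (iii), Ab major (IV), Bb major (V), C minor (vi), D diminished (vii°).
E minor (harmonic minor) shares 0: none.
F major shares 2: Gm, Bb.
E major shares 0: none.
The most common triads (2) are shared with F major.

F major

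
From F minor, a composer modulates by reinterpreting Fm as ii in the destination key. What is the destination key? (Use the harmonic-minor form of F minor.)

The numeral ii denotes a minor triad on scale degree 2. With F on degree 2, the tonic of the new key is E♭.
Degree 2 carries a minor triad in major keys, so the destination is E♭ major.
Check: the diatonic triads of E♭ major are E♭ (I), Fm (ii), Gm (iii), A♭ (IV), B♭ (V), Cm (vi), Ddim (vii°) — Fm is indeed ii.

E♭ major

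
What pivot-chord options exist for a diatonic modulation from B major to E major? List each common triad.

Triads in B major: B (I), C#m (ii), D#m (iii), E (IV), F# (V), G#m (vi), A#dim (vii°).
Triads in E major: E (I), F#m (ii), G#m (iii), A (IV), B (V), C#m (vi), D#dim (vii°).
Shared triads with their functions: B (I in B major, V in E major); C#m (ii in B major, vi in E major); E (IV in B major, I in E major); G#m (vi in B major, iii in E major).

B, C#m, E, G#m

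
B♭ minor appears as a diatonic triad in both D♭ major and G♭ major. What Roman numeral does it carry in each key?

vi in D♭ major; iii in G♭ major

The scale of D♭ major is D♭ E♭ F G♭ A♭ B♭ C; B♭ is degree 6, and the triad built there (B♭-D♭-F) is minor, so it is vi.
The scale of G♭ major is G♭ A♭ B♭ C♭ D♭ E♭ F; B♭ is degree 3, and the triad built there (B♭-D♭-F) is minor, so it is iii.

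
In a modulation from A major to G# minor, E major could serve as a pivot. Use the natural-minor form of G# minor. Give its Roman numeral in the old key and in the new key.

The scale of A major is A B C# D E F# G#; E is degree 5, and the triad built there (E-G#-B) is major, so it is V.
The scale of G# minor (natural minor) is G# A# B C# D# E F#; E is degree 6, and the triad built there (E-G#-B) is major, so it is VI.

V in A major; VI in G# minor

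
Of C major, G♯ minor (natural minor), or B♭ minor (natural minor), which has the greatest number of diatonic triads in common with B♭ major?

Triads of B♭ major: B♭ (I), Cm (ii), Dm (iii), E♭ (IV), F (V), Gm (vi), Adim (vii°).
C major shares 2: Dm, F.
G♯ minor (natural minor) shares 0: none.
B♭ minor (natural minor) shares 0: none.
The most common triads (2) are shared with C major.

C major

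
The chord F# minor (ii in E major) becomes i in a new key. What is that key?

The numeral i denotes a minor triad on scale degree 1. With F# on degree 1, the tonic of the new key is F#.
Degree 1 carries a minor triad in minor keys, so the destination is F# minor.
Check: the diatonic triads of F# minor (natural minor) are F#m (i), G#dim (ii°), A (III), Bm (iv), C#m (v), D (VI), E (VII) — F# minor is indeed i.

F# minor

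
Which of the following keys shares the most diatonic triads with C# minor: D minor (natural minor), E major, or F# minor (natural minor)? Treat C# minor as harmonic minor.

E major

Triads of C# minor (harmonic minor): C# minor (i), D# diminished (ii°), E augmented (III+), F# minor (iv), G# major (V), A major (VI), B# diminished (vii°).
D minor (natural minor) shares 0: none.
E major shares 4: C#m, D#dim, F#m, A.
F# minor (natural minor) shares 3: C#m, F#m, A.
The most common triads (4) are shared with E major.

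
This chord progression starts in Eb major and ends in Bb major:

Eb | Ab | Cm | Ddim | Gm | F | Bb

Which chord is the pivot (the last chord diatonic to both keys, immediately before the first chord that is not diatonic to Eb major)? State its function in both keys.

Chords diatonic to Eb major: Eb, Fm, Gm, Ab, Bb, Cm, Ddim.
Reading the progression, the first chord not in that set is F, so the modulation leaves Eb major there.
The chord immediately before F is Gm, which is diatonic to both keys: iii in Eb major and vi in Bb major.

Gm — iii in Eb major, vi in Bb major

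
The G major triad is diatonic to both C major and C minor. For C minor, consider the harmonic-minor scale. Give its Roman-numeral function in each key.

V in C major; V in C minor

The scale of C major is C D E F G A B; G is degree 5, and the triad built there (G-B-D) is major, so it is V.
The scale of C minor (harmonic minor) is C D E♭ F G A♭ B; G is degree 5, and the triad built there (G-B-D) is major, so it is V.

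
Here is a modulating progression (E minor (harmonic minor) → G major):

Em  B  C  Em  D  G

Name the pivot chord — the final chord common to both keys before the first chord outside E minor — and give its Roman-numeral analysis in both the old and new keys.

Chords diatonic to E minor: Em, F#dim, Gaug, Am, B, C, D#dim.
Reading the progression, the first chord not in that set is D, so the modulation leaves E minor there.
The chord immediately before D is Em, which is diatonic to both keys: i in E minor and vi in G major.

Em — i in E minor, vi in G major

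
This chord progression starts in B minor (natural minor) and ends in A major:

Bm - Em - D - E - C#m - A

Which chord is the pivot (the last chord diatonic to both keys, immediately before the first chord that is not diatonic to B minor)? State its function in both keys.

Chords diatonic to B minor: Bm, C#dim, D, Em, F#m, G, A.
Reading the progression, the first chord not in that set is E, so the modulation leaves B minor there.
The chord immediately before E is D, which is diatonic to both keys: III in B minor and IV in A major.

D — III in B minor, IV in A major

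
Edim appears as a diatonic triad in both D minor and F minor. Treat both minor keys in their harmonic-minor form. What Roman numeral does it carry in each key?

The scale of D minor (harmonic minor) is D E F G A Bb C#; E is degree 2, and the triad built there (E-G-Bb) is diminished, so it is ii°.
The scale of F minor (harmonic minor) is F G Ab Bb C Db E; E is degree 7, and the triad built there (E-G-Bb) is diminished, so it is vii°.

ii° in D minor; vii° in F minor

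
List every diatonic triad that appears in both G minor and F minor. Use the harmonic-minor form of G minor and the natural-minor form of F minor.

Cm, Eb

Triads in G minor (harmonic minor): Gm (i), Adim (ii°), Bbaug (III+), Cm (iv), D (V), Eb (VI), F#dim (vii°).
Triads in F minor (natural minor): Fm (i), Gdim (ii°), Ab (III), Bbm (iv), Cm (v), Db (VI), Eb (VII).
Shared triads with their functions: Cm (iv in G minor, v in F minor); Eb (VI in G minor, VII in F minor).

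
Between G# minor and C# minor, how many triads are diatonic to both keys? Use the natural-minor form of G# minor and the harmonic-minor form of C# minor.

Diatonic triads of G# minor (natural minor): G# minor (i), A# diminished (ii°), B major (III), C# minor (iv), D# minor (v), E major (VI), F# major (VII).
Diatonic triads of C# minor (harmonic minor): C# minor (i), D# diminished (ii°), E augmented (III+), F# minor (iv), G# major (V), A major (VI), B# diminished (vii°).
Matching root and quality in both lists: C# minor.
That gives 1 common triad.

1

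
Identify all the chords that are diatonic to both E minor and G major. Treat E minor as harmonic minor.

Triads in E minor (harmonic minor): Em (i), F♯dim (ii°), Gaug (III+), Am (iv), B (V), C (VI), D♯dim (vii°).
Triads in G major: G (I), Am (ii), Bm (iii), C (IV), D (V), Em (vi), F♯dim (vii°).
Shared triads with their functions: Em (i in E minor, vi in G major); F♯dim (ii° in E minor, vii° in G major); Am (iv in E minor, ii in G major); C (VI in E minor, IV in G major).

Em, F♯dim, Am, C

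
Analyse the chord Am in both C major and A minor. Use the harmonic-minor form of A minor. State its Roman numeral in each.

vi in C major; i in A minor

The scale of C major is C D E F G A B; A is degree 6, and the triad built there (A-C-E) is minor, so it is vi.
The scale of A minor (harmonic minor) is A B C D E F G#; A is degree 1, and the triad built there (A-C-E) is minor, so it is i.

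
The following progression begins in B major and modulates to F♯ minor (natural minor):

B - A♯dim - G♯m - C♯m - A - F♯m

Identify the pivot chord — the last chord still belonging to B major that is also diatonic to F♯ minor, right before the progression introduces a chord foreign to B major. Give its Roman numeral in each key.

C♯m — ii in B major, v in F♯ minor

Chords diatonic to B major: B, C♯m, D♯m, E, F♯, G♯m, A♯dim.
Reading the progression, the first chord not in that set is A, so the modulation leaves B major there.
The chord immediately before A is C♯m, which is diatonic to both keys: ii in B major and v in F♯ minor.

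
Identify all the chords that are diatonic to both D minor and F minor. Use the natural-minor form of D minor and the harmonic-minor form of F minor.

Triads in D minor (natural minor): Dm (i), Edim (ii°), F (III), Gm (iv), Am (v), Bb (VI), C (VII).
Triads in F minor (harmonic minor): Fm (i), Gdim (ii°), Abaug (III+), Bbm (iv), C (V), Db (VI), Edim (vii°).
Shared triads with their functions: Edim (ii° in D minor, vii° in F minor); C (VII in D minor, V in F minor).

Edim, C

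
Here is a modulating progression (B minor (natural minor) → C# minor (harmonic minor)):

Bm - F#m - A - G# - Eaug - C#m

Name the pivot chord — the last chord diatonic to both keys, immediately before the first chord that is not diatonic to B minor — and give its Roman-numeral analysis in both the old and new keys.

A — VII in B minor, VI in C# minor

Chords diatonic to B minor: Bm, C#dim, D, Em, F#m, G, A.
Reading the progression, the first chord not in that set is G#, so the modulation leaves B minor there.
The chord immediately before G# is A, which is diatonic to both keys: VII in B minor and VI in C# minor.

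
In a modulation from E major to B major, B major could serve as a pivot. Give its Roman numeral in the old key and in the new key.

V in E major; I in B major

The scale of E major is E F# G# A B C# D#; B is degree 5, and the triad built there (B-D#-F#) is major, so it is V.
The scale of B major is B C# D# E F# G# A#; B is degree 1, and the triad built there (B-D#-F#) is major, so it is I.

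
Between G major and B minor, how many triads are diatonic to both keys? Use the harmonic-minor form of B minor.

Diatonic triads of G major: G major (I), A minor (ii), B minor (iii), C major (IV), D major (V), E minor (vi), F# diminished (vii°).
Diatonic triads of B minor (harmonic minor): B minor (i), C# diminished (ii°), D augmented (III+), E minor (iv), F# major (V), G major (VI), A# diminished (vii°).
Matching root and quality in both lists: G major, B minor, E minor.
That gives 3 common triads.

3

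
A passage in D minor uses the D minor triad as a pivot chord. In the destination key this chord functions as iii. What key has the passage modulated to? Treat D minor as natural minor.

Bb major

The numeral iii denotes a minor triad on scale degree 3. With D on degree 3, the tonic of the new key is Bb.
Degree 3 carries a minor triad in major keys, so the destination is Bb major.
Check: the diatonic triads of Bb major are Bb (I), Cm (ii), Dm (iii), Eb (IV), F (V), Gm (vi), Adim (vii°) — D minor is indeed iii.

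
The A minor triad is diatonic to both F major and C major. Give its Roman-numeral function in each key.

iii in F major; vi in C major

The scale of F major is F G A Bb C D E; A is degree 3, and the triad built there (A-C-E) is minor, so it is iii.
The scale of C major is C D E F G A B; A is degree 6, and the triad built there (A-C-E) is minor, so it is vi.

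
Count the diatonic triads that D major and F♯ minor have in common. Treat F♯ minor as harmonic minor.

Diatonic triads of D major: D major (I), E minor (ii), F♯ minor (iii), G major (IV), A major (V), B minor (vi), C♯ diminished (vii°).
Diatonic triads of F♯ minor (harmonic minor): F♯ minor (i), G♯ diminished (ii°), A augmented (III+), B minor (iv), C♯ major (V), D major (VI), E♯ diminished (vii°).
Matching root and quality in both lists: D major, F♯ minor, B minor.
That gives 3 common triads.

3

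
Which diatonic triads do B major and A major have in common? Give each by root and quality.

C#m, E

Triads in B major: B (I), C#m (ii), D#m (iii), E (IV), F# (V), G#m (vi), A#dim (vii°).
Triads in A major: A (I), Bm (ii), C#m (iii), D (IV), E (V), F#m (vi), G#dim (vii°).
Shared triads with their functions: C#m (ii in B major, iii in A major); E (IV in B major, V in A major).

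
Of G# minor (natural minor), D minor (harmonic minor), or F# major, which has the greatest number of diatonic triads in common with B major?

Triads of B major: B major (I), C# minor (ii), D# minor (iii), E major (IV), F# major (V), G# minor (vi), A# diminished (vii°).
G# minor (natural minor) shares 7: B, C#m, D#m, E, F#, G#m, A#dim.
D minor (harmonic minor) shares 0: none.
F# major shares 4: B, D#m, F#, G#m.
The most common triads (7) are shared with G# minor.

G# minor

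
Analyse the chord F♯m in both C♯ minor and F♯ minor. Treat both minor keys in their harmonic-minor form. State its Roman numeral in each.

iv in C♯ minor; i in F♯ minor

The scale of C♯ minor (harmonic minor) is C♯ D♯ E F♯ G♯ A B♯; F♯ is degree 4, and the triad built there (F♯-A-C♯) is minor, so it is iv.
The scale of F♯ minor (harmonic minor) is F♯ G♯ A B C♯ D E♯; F♯ is degree 1, and the triad built there (F♯-A-C♯) is minor, so it is i.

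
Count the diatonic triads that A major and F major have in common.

0

Diatonic triads of A major: A major (I), B minor (ii), C# minor (iii), D major (IV), E major (V), F# minor (vi), G# diminished (vii°).
Diatonic triads of F major: F major (I), G minor (ii), A minor (iii), Bb major (IV), C major (V), D minor (vi), E diminished (vii°).
No triad has the same root and quality in both keys.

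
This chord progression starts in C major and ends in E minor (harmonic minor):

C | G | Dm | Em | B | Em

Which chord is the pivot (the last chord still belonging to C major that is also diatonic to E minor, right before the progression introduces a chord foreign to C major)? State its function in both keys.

Em — iii in C major, i in E minor

Chords diatonic to C major: C, Dm, Em, F, G, Am, Bdim.
Reading the progression, the first chord not in that set is B, so the modulation leaves C major there.
The chord immediately before B is Em, which is diatonic to both keys: iii in C major and i in E minor.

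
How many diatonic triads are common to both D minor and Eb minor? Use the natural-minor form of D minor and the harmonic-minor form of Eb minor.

Diatonic triads of D minor (natural minor): Dm (i), Edim (ii°), F (III), Gm (iv), Am (v), Bb (VI), C (VII).
Diatonic triads of Eb minor (harmonic minor): Ebm (i), Fdim (ii°), Gbaug (III+), Abm (iv), Bb (V), Cb (VI), Ddim (vii°).
Matching root and quality in both lists: Bb.
That gives 1 common triad.

1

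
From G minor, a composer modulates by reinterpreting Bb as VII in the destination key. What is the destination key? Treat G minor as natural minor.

The numeral VII denotes a major triad on scale degree 7. With Bb on degree 7, the tonic of the new key is C.
Degree 7 carries a major triad in natural-minor keys, so the destination is C minor.
Check: the diatonic triads of C minor (natural minor) are Cm (i), Ddim (ii°), Eb (III), Fm (iv), Gm (v), Ab (VI), Bb (VII) — Bb is indeed VII.

C minor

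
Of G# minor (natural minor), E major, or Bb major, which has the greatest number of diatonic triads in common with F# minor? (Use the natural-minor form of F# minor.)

E major

Triads of F# minor (natural minor): F# minor (i), G# diminished (ii°), A major (III), B minor (iv), C# minor (v), D major (VI), E major (VII).
G# minor (natural minor) shares 2: C#m, E.
E major shares 4: F#m, A, C#m, E.
Bb major shares 0: none.
The most common triads (4) are shared with E major.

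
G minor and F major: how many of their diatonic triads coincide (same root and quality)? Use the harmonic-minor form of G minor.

1

Diatonic triads of G minor (harmonic minor): G minor (i), A diminished (ii°), Bb augmented (III+), C minor (iv), D major (V), Eb major (VI), F# diminished (vii°).
Diatonic triads of F major: F major (I), G minor (ii), A minor (iii), Bb major (IV), C major (V), D minor (vi), E diminished (vii°).
Matching root and quality in both lists: G minor.
That gives 1 common triad.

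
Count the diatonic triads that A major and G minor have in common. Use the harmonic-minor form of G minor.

Diatonic triads of A major: A (I), Bm (ii), C♯m (iii), D (IV), E (V), F♯m (vi), G♯dim (vii°).
Diatonic triads of G minor (harmonic minor): Gm (i), Adim (ii°), B♭aug (III+), Cm (iv), D (V), E♭ (VI), F♯dim (vii°).
Matching root and quality in both lists: D.
That gives 1 common triad.

1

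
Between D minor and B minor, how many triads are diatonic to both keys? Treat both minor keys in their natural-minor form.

0

Diatonic triads of D minor (natural minor): D minor (i), E diminished (ii°), F major (III), G minor (iv), A minor (v), Bb major (VI), C major (VII).
Diatonic triads of B minor (natural minor): B minor (i), C# diminished (ii°), D major (III), E minor (iv), F# minor (v), G major (VI), A major (VII).
No triad has the same root and quality in both keys.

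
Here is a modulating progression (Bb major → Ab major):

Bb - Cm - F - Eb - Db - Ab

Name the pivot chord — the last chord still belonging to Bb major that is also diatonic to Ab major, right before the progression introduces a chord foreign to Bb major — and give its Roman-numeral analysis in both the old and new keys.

Chords diatonic to Bb major: Bb, Cm, Dm, Eb, F, Gm, Adim.
Reading the progression, the first chord not in that set is Db, so the modulation leaves Bb major there.
The chord immediately before Db is Eb, which is diatonic to both keys: IV in Bb major and V in Ab major.

Eb — IV in Bb major, V in Ab major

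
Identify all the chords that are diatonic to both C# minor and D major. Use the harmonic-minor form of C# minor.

F#m, A

Triads in C# minor (harmonic minor): C#m (i), D#dim (ii°), Eaug (III+), F#m (iv), G# (V), A (VI), B#dim (vii°).
Triads in D major: D (I), Em (ii), F#m (iii), G (IV), A (V), Bm (vi), C#dim (vii°).
Shared triads with their functions: F#m (iv in C# minor, iii in D major); A (VI in C# minor, V in D major).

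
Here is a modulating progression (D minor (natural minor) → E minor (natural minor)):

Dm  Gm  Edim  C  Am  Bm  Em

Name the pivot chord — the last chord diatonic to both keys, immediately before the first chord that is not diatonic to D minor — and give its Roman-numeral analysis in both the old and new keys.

Chords diatonic to D minor: Dm, Edim, F, Gm, Am, B♭, C.
Reading the progression, the first chord not in that set is Bm, so the modulation leaves D minor there.
The chord immediately before Bm is Am, which is diatonic to both keys: v in D minor and iv in E minor.

Am — v in D minor, iv in E minor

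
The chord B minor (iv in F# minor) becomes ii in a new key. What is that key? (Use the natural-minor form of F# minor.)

The numeral ii denotes a minor triad on scale degree 2. With B on degree 2, the tonic of the new key is A.
Degree 2 carries a minor triad in major keys, so the destination is A major.
Check: the diatonic triads of A major are A (I), Bm (ii), C#m (iii), D (IV), E (V), F#m (vi), G#dim (vii°) — B minor is indeed ii.

A major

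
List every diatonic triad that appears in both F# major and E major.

G#m, B

Triads in F# major: F# major (I), G# minor (ii), A# minor (iii), B major (IV), C# major (V), D# minor (vi), E# diminished (vii°).
Triads in E major: E major (I), F# minor (ii), G# minor (iii), A major (IV), B major (V), C# minor (vi), D# diminished (vii°).
Shared triads with their functions: G# minor (ii in F# major, iii in E major); B major (IV in F# major, V in E major).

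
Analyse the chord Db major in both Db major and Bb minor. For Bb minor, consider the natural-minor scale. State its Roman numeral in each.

The scale of Db major is Db Eb F Gb Ab Bb C; Db is degree 1, and the triad built there (Db-F-Ab) is major, so it is I.
The scale of Bb minor (natural minor) is Bb C Db Eb F Gb Ab; Db is degree 3, and the triad built there (Db-F-Ab) is major, so it is III.

I in Db major; III in Bb minor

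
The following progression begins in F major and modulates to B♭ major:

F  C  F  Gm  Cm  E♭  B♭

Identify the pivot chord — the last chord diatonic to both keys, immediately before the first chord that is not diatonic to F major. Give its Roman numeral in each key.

Gm — ii in F major, vi in B♭ major

Chords diatonic to F major: F, Gm, Am, B♭, C, Dm, Edim.
Reading the progression, the first chord not in that set is Cm, so the modulation leaves F major there.
The chord immediately before Cm is Gm, which is diatonic to both keys: ii in F major and vi in B♭ major.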